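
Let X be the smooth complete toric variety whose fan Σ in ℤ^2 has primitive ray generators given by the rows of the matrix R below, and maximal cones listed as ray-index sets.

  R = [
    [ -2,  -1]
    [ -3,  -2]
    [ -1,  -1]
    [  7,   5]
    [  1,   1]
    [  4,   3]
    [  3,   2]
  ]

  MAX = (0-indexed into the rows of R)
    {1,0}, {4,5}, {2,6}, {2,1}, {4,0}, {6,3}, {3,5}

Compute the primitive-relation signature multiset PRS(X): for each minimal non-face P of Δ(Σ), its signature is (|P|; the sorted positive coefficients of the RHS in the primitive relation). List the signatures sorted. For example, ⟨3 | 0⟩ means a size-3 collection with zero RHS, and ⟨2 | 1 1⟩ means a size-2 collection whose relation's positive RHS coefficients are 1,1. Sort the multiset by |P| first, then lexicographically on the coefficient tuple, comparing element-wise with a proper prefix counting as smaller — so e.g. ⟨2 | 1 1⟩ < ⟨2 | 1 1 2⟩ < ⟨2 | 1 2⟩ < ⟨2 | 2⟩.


14 collections generate NE(X_Σ); each relation:

  • {1,6}:  v_{1} + v_{6} = 0 ; sig = ⟨2 | 0⟩
  • {2,4}:  v_{2} + v_{4} = 0 ; sig = ⟨2 | 0⟩
  • {0,2}:  v_{0} + v_{2} = v_{1} ; sig = ⟨2 | 1⟩
  • {0,6}:  v_{0} + v_{6} = v_{4} ; sig = ⟨2 | 1⟩
  • {1,3}:  v_{1} + v_{3} = v_{5} ; sig = ⟨2 | 1⟩
  • {1,4}:  v_{1} + v_{4} = v_{0} ; sig = ⟨2 | 1⟩
  • {1,5}:  v_{1} + v_{5} = v_{4} ; sig = ⟨2 | 1⟩
  • {2,5}:  v_{2} + v_{5} = v_{6} ; sig = ⟨2 | 1⟩
  • {4,6}:  v_{4} + v_{6} = v_{5} ; sig = ⟨2 | 1⟩
  • {5,6}:  v_{5} + v_{6} = v_{3} ; sig = ⟨2 | 1⟩
  • {0,3}:  v_{0} + v_{3} = v_{4} + v_{5} ; sig = ⟨2 | 1 1⟩
  • {0,5}:  v_{0} + v_{5} = 2·v_{4} ; sig = ⟨2 | 2⟩
  • {2,3}:  v_{2} + v_{3} = 2·v_{6} ; sig = ⟨2 | 2⟩
  • {3,4}:  v_{3} + v_{4} = 2·v_{5} ; sig = ⟨2 | 2⟩

so the primitive-relation signature multiset is
    |P|=2: 14 collections, coeffs (), (), (1), (1), (1), (1), (1), (1), (1), (1), (1,1), (2), (2), (2)


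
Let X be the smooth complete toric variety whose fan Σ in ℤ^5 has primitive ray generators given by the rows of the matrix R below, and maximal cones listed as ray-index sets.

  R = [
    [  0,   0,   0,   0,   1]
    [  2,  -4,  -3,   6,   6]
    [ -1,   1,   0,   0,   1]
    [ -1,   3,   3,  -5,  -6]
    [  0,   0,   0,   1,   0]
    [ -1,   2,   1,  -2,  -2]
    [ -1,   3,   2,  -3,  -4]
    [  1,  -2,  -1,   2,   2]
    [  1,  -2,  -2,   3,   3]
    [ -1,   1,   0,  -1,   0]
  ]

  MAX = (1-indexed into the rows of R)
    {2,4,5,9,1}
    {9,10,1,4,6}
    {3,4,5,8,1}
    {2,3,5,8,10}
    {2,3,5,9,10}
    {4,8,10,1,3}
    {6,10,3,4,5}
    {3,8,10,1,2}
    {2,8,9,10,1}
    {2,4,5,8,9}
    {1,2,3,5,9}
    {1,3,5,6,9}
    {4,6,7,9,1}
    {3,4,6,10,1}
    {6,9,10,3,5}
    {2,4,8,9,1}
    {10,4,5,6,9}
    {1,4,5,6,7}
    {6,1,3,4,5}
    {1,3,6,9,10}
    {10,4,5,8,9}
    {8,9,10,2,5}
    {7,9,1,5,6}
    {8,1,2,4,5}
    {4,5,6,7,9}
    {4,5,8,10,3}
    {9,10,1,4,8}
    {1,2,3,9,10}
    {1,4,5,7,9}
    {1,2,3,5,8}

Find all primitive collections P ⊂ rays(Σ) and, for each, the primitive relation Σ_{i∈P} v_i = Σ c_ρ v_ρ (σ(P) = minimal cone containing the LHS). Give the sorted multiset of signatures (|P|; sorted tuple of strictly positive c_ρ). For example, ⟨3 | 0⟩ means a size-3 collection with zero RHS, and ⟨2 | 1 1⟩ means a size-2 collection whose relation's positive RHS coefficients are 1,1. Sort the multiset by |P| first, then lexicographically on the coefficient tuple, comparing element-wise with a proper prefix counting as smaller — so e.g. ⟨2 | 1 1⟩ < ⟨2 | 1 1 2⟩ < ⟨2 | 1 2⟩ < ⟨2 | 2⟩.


13 collections generate NE(X_Σ); each relation:

  P = {6,8}:  v_{6} + v_{8} = 0  ⇒ sig = ⟨2 | 0⟩
  P = {2,6}:  v_{2} + v_{6} = v_{1} + v_{5} + v_{9}  ⇒ sig = ⟨2 | 1 1 1⟩
  P = {7,8}:  v_{7} + v_{8} = v_{1} + v_{4} + v_{5} + v_{9}  ⇒ sig = ⟨2 | 1 1 1 1⟩
  P = {3,7}:  v_{3} + v_{7} = v_{1} + v_{5} + 2·v_{6}  ⇒ sig = ⟨2 | 1 1 2⟩
  P = {2,7}:  v_{2} + v_{7} = 2·v_{1} + v_{4} + 2·v_{5} + 2·v_{9}  ⇒ sig = ⟨2 | 1 2 2 2⟩
  P = {7,10}:  v_{7} + v_{10} = 2·v_{6}  ⇒ sig = ⟨2 | 2⟩
  P = {2,4,10}:  v_{2} + v_{4} + v_{10} = 0  ⇒ sig = ⟨3 | 0⟩
  P = {1,5,10}:  v_{1} + v_{5} + v_{10} = v_{3}  ⇒ sig = ⟨3 | 1⟩
  P = {3,4,9}:  v_{3} + v_{4} + v_{9} = v_{6}  ⇒ sig = ⟨3 | 1⟩
  P = {2,3,4}:  v_{2} + v_{3} + v_{4} = v_{1} + v_{5}  ⇒ sig = ⟨3 | 1 1⟩
  P = {3,8,9}:  v_{3} + v_{8} + v_{9} = v_{2} + v_{10}  ⇒ sig = ⟨3 | 1 1⟩
  P = {1,5,8,9}:  v_{1} + v_{5} + v_{8} + v_{9} = v_{2}  ⇒ sig = ⟨4 | 1⟩
  P = {1,4,5,6,9}:  v_{1} + v_{4} + v_{5} + v_{6} + v_{9} = v_{7}  ⇒ sig = ⟨5 | 1⟩

so the primitive-relation signature multiset is
[⟨2 | 0⟩, ⟨2 | 1 1 1⟩, ⟨2 | 1 1 1 1⟩, ⟨2 | 1 1 2⟩, ⟨2 | 1 2 2 2⟩, ⟨2 | 2⟩, ⟨3 | 0⟩, ⟨3 | 1⟩, ⟨3 | 1⟩, ⟨3 | 1 1⟩, ⟨3 | 1 1⟩, ⟨4 | 1⟩, ⟨5 | 1⟩]


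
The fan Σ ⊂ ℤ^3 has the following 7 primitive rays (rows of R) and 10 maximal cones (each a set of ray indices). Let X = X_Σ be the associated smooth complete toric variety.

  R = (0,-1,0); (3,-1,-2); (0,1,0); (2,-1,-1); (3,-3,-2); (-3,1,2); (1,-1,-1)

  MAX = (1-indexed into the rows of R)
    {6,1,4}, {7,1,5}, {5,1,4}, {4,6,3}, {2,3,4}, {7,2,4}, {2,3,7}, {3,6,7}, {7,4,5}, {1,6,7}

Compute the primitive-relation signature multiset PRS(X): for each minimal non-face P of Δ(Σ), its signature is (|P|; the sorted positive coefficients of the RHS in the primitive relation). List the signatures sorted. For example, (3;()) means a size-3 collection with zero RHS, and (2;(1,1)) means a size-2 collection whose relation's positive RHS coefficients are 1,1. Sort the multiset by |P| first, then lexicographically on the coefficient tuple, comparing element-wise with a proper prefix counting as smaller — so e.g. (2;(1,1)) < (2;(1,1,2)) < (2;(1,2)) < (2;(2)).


9 minimal non-faces of Δ(Σ) (on 7 rays):

  P = {1,3}:  v_{1} + v_{3} = 0  →  sig = (2;())
  P = {2,6}:  v_{2} + v_{6} = 0  →  sig = (2;())
  P = {1,2}:  v_{1} + v_{2} = v_{4} + v_{7}  →  sig = (2;(1,1))
  P = {3,5}:  v_{3} + v_{5} = v_{4} + v_{7}  →  sig = (2;(1,1))
  P = {5,6}:  v_{5} + v_{6} = 2·v_{1}  →  sig = (2;(2))
  P = {2,5}:  v_{2} + v_{5} = 2·v_{4} + 2·v_{7}  →  sig = (2;(2,2))
  P = {1,4,7}:  v_{1} + v_{4} + v_{7} = v_{5}  →  sig = (3;(1))
  P = {3,4,7}:  v_{3} + v_{4} + v_{7} = v_{2}  →  sig = (3;(1))
  P = {4,6,7}:  v_{4} + v_{6} + v_{7} = v_{1}  →  sig = (3;(1))

Sorted signature multiset PRS(X):
[(2;()), (2;()), (2;(1,1)), (2;(1,1)), (2;(2)), (2;(2,2)), (3;(1)), (3;(1)), (3;(1))]


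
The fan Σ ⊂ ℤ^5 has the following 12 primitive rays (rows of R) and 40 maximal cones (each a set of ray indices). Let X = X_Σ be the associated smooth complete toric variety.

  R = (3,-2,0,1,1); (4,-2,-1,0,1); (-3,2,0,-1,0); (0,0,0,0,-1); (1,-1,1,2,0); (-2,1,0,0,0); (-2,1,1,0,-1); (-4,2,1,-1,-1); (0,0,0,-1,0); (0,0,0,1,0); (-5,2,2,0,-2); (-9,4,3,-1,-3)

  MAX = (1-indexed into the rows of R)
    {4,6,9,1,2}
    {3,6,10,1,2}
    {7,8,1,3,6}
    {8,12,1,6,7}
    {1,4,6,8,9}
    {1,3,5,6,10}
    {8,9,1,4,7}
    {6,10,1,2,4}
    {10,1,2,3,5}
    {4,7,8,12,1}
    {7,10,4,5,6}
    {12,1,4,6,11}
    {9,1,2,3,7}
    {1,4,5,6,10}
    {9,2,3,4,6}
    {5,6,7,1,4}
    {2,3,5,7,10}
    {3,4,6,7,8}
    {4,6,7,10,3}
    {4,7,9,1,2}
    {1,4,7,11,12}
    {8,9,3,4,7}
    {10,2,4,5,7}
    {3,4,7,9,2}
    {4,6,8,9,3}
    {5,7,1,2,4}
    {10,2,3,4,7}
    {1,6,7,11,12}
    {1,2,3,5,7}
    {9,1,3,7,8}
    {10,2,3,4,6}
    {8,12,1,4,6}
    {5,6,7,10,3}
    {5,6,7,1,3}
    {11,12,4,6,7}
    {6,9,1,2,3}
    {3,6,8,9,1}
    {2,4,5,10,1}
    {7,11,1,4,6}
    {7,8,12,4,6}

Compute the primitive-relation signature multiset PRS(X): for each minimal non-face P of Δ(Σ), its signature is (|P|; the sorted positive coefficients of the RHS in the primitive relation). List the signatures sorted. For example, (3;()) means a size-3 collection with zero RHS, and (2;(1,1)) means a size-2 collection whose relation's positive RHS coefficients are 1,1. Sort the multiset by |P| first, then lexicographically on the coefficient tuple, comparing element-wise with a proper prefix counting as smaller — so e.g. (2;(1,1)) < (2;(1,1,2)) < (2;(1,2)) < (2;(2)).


Minimal non-faces — 24 found among 12 rays, 40 max cones:

  {9,10}:  v_{9} + v_{10} = 0  ⟹  sig = (2;())
  {2,8}:  v_{2} + v_{8} = v_{9}  ⟹  sig = (2;(1))
  {8,11}:  v_{8} + v_{11} = v_{12}  ⟹  sig = (2;(1))
  {5,9}:  v_{5} + v_{9} = v_{1} + v_{7}  ⟹  sig = (2;(1,1))
  {8,10}:  v_{8} + v_{10} = v_{6} + v_{7}  ⟹  sig = (2;(1,1))
  {2,11}:  v_{2} + v_{11} = v_{1} + v_{4} + v_{8}  ⟹  sig = (2;(1,1,1))
  {3,11}:  v_{3} + v_{11} = v_{6} + v_{7} + v_{8}  ⟹  sig = (2;(1,1,1))
  {10,12}:  v_{10} + v_{12} = v_{6} + v_{7} + v_{11}  ⟹  sig = (2;(1,1,1))
  {5,12}:  v_{5} + v_{12} = v_{1} + v_{6} + 2·v_{7} + v_{11}  ⟹  sig = (2;(1,1,1,2))
  {2,12}:  v_{2} + v_{12} = v_{1} + v_{4} + 2·v_{8}  ⟹  sig = (2;(1,1,2))
  {3,12}:  v_{3} + v_{12} = v_{6} + v_{7} + 2·v_{8}  ⟹  sig = (2;(1,1,2))
  {5,8}:  v_{5} + v_{8} = v_{1} + v_{6} + 2·v_{7}  ⟹  sig = (2;(1,1,2))
  {9,11}:  v_{9} + v_{11} = v_{1} + v_{4} + 2·v_{8}  ⟹  sig = (2;(1,1,2))
  {10,11}:  v_{10} + v_{11} = v_{1} + v_{4} + 2·v_{6} + 2·v_{7}  ⟹  sig = (2;(1,1,2,2))
  {9,12}:  v_{9} + v_{12} = v_{1} + v_{4} + 3·v_{8}  ⟹  sig = (2;(1,1,3))
  {5,11}:  v_{5} + v_{11} = 2·v_{1} + v_{4} + 2·v_{6} + 3·v_{7}  ⟹  sig = (2;(1,2,2,3))
  {1,3,4}:  v_{1} + v_{3} + v_{4} = 0  ⟹  sig = (3;())
  {2,6,7}:  v_{2} + v_{6} + v_{7} = 0  ⟹  sig = (3;())
  {1,7,10}:  v_{1} + v_{7} + v_{10} = v_{5}  ⟹  sig = (3;(1))
  {6,7,9}:  v_{6} + v_{7} + v_{9} = v_{8}  ⟹  sig = (3;(1))
  {2,5,6}:  v_{2} + v_{5} + v_{6} = v_{1} + v_{10}  ⟹  sig = (3;(1,1))
  {3,4,5}:  v_{3} + v_{4} + v_{5} = v_{7} + v_{10}  ⟹  sig = (3;(1,1))
  {1,4,6,7,8}:  v_{1} + v_{4} + v_{6} + v_{7} + v_{8} = v_{11}  ⟹  sig = (5;(1))
  {1,4,6,7,12}:  v_{1} + v_{4} + v_{6} + v_{7} + v_{12} = 2·v_{11}  ⟹  sig = (5;(2))

Signatures (|P|; sorted positive RHS coefficients), sorted:
    |P|=2: 16 collections, coeffs (), (1), (1), (1,1), (1,1), (1,1,1), (1,1,1), (1,1,1), (1,1,1,2), (1,1,2), (1,1,2), (1,1,2), (1,1,2), (1,1,2,2), (1,1,3), (1,2,2,3)
    |P|=3: 6 collections, coeffs (), (), (1), (1), (1,1), (1,1)
    |P|=5: 2 collections, coeffs (1), (2)


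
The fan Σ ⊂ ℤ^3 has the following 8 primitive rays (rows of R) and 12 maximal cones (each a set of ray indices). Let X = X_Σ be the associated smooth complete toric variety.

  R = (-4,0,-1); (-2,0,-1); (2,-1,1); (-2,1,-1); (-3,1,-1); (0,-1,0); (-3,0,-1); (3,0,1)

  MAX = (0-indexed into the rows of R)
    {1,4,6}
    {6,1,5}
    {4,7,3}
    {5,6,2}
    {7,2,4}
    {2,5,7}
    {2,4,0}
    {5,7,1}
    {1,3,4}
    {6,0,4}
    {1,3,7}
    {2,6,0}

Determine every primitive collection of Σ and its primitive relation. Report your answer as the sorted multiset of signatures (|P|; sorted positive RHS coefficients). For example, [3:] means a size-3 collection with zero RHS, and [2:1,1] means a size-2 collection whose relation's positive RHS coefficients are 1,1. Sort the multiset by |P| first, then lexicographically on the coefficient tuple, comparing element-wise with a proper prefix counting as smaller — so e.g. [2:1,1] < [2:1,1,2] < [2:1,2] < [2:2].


Σ has 12 primitive collections:

  {2,3}:  v_{2} + v_{3} = 0 — sig = [2:]
  {6,7}:  v_{6} + v_{7} = 0 — sig = [2:]
  {1,2}:  v_{1} + v_{2} = v_{5} — sig = [2:1]
  {3,5}:  v_{3} + v_{5} = v_{1} — sig = [2:1]
  {4,5}:  v_{4} + v_{5} = v_{6} — sig = [2:1]
  {0,3}:  v_{0} + v_{3} = v_{4} + v_{6} — sig = [2:1,1]
  {0,7}:  v_{0} + v_{7} = v_{2} + v_{4} — sig = [2:1,1]
  {3,6}:  v_{3} + v_{6} = v_{1} + v_{4} — sig = [2:1,1]
  {0,5}:  v_{0} + v_{5} = v_{2} + 2·v_{6} — sig = [2:1,2]
  {0,1}:  v_{0} + v_{1} = 2·v_{6} — sig = [2:2]
  {1,4,7}:  v_{1} + v_{4} + v_{7} = v_{3} — sig = [3:1]
  {2,4,6}:  v_{2} + v_{4} + v_{6} = v_{0} — sig = [3:1]

Sorted signature multiset PRS(X):
[[2:], [2:], [2:1], [2:1], [2:1], [2:1,1], [2:1,1], [2:1,1], [2:1,2], [2:2], [3:1], [3:1]]


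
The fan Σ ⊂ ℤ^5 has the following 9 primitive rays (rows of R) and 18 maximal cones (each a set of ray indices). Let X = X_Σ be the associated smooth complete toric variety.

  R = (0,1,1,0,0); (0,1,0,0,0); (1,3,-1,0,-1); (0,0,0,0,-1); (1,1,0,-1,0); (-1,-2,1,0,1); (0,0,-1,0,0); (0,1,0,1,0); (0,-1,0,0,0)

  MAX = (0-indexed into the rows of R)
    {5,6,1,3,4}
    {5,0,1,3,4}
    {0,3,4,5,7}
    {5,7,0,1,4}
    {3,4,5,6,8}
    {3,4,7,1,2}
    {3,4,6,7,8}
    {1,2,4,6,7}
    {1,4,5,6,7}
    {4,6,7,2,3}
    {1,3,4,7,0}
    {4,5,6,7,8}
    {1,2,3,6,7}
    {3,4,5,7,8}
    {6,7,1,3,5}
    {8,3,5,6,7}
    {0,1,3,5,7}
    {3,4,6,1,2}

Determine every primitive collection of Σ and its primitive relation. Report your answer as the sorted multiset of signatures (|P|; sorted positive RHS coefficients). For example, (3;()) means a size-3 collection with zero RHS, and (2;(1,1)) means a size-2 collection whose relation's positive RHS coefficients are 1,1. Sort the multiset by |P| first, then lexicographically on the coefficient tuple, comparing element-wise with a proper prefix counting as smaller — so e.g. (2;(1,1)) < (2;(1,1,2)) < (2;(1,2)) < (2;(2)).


|primitive collections| = 9. Relations:

  P = {1,8}:  v_{1} + v_{8} = 0  so sig = (2;())
  P = {0,6}:  v_{0} + v_{6} = v_{1}  so sig = (2;(1))
  P = {2,5}:  v_{2} + v_{5} = v_{1}  so sig = (2;(1))
  P = {0,8}:  v_{0} + v_{8} = v_{3} + v_{4} + v_{5} + v_{7}  so sig = (2;(1,1,1,1))
  P = {2,8}:  v_{2} + v_{8} = v_{3} + v_{4} + v_{6} + v_{7}  so sig = (2;(1,1,1,1))
  P = {0,2}:  v_{0} + v_{2} = 2·v_{1} + v_{3} + v_{4} + v_{7}  so sig = (2;(1,1,1,2))
  P = {3,4,5,6,7}:  v_{3} + v_{4} + v_{5} + v_{6} + v_{7} = 0  so sig = (5;())
  P = {1,3,4,5,7}:  v_{1} + v_{3} + v_{4} + v_{5} + v_{7} = v_{0}  so sig = (5;(1))
  P = {1,3,4,6,7}:  v_{1} + v_{3} + v_{4} + v_{6} + v_{7} = v_{2}  so sig = (5;(1))

Sorted signature multiset PRS(X):
    (2;())
    (2;(1))
    (2;(1))
    (2;(1,1,1,1))
    (2;(1,1,1,1))
    (2;(1,1,1,2))
    (5;())
    (5;(1))
    (5;(1))


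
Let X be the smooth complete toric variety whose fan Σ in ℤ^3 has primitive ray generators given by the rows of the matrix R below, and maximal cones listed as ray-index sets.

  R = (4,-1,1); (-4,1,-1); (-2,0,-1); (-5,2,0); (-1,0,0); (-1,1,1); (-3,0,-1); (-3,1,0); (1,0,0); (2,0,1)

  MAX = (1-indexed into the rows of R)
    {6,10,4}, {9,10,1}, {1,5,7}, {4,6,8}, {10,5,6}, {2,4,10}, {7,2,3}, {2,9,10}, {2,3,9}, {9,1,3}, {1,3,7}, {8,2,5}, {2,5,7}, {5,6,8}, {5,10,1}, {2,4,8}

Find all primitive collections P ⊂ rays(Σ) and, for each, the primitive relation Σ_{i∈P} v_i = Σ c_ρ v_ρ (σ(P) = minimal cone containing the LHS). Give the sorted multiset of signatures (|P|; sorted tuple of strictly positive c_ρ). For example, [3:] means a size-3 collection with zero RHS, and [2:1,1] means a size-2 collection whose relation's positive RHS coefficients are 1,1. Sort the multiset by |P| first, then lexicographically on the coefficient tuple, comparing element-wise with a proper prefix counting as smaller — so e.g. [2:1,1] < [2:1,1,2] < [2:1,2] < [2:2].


|primitive collections| = 22. Relations:

  • {1,2}:  v_{1} + v_{2} = 0  →  sig = [2:]
  • {3,10}:  v_{3} + v_{10} = 0  →  sig = [2:]
  • {5,9}:  v_{5} + v_{9} = 0  →  sig = [2:]
  • {1,4}:  v_{1} + v_{4} = v_{6}  →  sig = [2:1]
  • {2,6}:  v_{2} + v_{6} = v_{4}  →  sig = [2:1]
  • {3,5}:  v_{3} + v_{5} = v_{7}  →  sig = [2:1]
  • {3,6}:  v_{3} + v_{6} = v_{8}  →  sig = [2:1]
  • {7,9}:  v_{7} + v_{9} = v_{3}  →  sig = [2:1]
  • {7,10}:  v_{7} + v_{10} = v_{5}  →  sig = [2:1]
  • {8,10}:  v_{8} + v_{10} = v_{6}  →  sig = [2:1]
  • {1,8}:  v_{1} + v_{8} = v_{5} + v_{10}  →  sig = [2:1,1]
  • {3,4}:  v_{3} + v_{4} = v_{2} + v_{8}  →  sig = [2:1,1]
  • {3,8}:  v_{3} + v_{8} = v_{2} + v_{5}  →  sig = [2:1,1]
  • {6,7}:  v_{6} + v_{7} = v_{5} + v_{8}  →  sig = [2:1,1]
  • {8,9}:  v_{8} + v_{9} = v_{2} + v_{10}  →  sig = [2:1,1]
  • {4,7}:  v_{4} + v_{7} = v_{2} + v_{5} + v_{8}  →  sig = [2:1,1,1]
  • {1,6}:  v_{1} + v_{6} = v_{5} + 2·v_{10}  →  sig = [2:1,2]
  • {6,9}:  v_{6} + v_{9} = v_{2} + 2·v_{10}  →  sig = [2:1,2]
  • {7,8}:  v_{7} + v_{8} = v_{2} + 2·v_{5}  →  sig = [2:1,2]
  • {4,5}:  v_{4} + v_{5} = 2·v_{8}  →  sig = [2:2]
  • {4,9}:  v_{4} + v_{9} = 2·v_{2} + 2·v_{10}  →  sig = [2:2,2]
  • {2,5,10}:  v_{2} + v_{5} + v_{10} = v_{8}  →  sig = [3:1]

so the primitive-relation signature multiset is
[[2:], [2:], [2:], [2:1], [2:1], [2:1], [2:1], [2:1], [2:1], [2:1], [2:1,1], [2:1,1], [2:1,1], [2:1,1], [2:1,1], [2:1,1,1], [2:1,2], [2:1,2], [2:1,2], [2:2], [2:2,2], [3:1]]


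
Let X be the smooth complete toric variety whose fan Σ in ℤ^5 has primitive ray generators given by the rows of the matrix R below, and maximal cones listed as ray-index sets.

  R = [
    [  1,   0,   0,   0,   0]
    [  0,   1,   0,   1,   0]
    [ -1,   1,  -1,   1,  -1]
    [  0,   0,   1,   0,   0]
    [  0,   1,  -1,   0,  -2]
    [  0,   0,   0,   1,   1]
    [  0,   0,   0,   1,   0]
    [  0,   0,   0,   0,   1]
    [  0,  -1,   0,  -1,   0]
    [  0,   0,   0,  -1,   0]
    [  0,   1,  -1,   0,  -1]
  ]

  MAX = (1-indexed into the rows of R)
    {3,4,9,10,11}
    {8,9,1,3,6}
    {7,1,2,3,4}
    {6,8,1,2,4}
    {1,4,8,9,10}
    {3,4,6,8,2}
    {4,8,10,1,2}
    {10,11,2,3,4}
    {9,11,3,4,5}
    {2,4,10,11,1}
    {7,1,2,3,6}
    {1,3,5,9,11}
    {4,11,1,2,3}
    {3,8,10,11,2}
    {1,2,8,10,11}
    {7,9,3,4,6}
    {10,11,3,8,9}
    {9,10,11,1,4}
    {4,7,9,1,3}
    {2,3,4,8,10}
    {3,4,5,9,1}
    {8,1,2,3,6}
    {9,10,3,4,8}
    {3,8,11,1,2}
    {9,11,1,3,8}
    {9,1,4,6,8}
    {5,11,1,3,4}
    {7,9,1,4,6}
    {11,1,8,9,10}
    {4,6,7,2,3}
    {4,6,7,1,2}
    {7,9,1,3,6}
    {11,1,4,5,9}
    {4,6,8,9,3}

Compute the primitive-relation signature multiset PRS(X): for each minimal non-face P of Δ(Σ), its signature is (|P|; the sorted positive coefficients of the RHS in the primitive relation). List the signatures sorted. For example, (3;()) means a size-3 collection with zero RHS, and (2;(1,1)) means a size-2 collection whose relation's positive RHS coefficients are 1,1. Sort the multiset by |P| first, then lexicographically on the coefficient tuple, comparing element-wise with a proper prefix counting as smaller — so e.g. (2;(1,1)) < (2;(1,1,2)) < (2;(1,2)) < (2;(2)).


Δ(Σ) — 11 vertices, 16 min non-faces:

  P={2,9}:  v_{2} + v_{9} = 0  ⟹  sig = (2;())
  P={7,10}:  v_{7} + v_{10} = 0  ⟹  sig = (2;())
  P={5,8}:  v_{5} + v_{8} = v_{11}  ⟹  sig = (2;(1))
  P={6,10}:  v_{6} + v_{10} = v_{8}  ⟹  sig = (2;(1))
  P={7,8}:  v_{7} + v_{8} = v_{6}  ⟹  sig = (2;(1))
  P={5,6}:  v_{5} + v_{6} = v_{1} + v_{3}  ⟹  sig = (2;(1,1))
  P={7,11}:  v_{7} + v_{11} = v_{1} + v_{3}  ⟹  sig = (2;(1,1))
  P={6,11}:  v_{6} + v_{11} = v_{1} + v_{3} + v_{8}  ⟹  sig = (2;(1,1,1))
  P={2,5}:  v_{2} + v_{5} = v_{1} + v_{3} + v_{4} + v_{11}  ⟹  sig = (2;(1,1,1,1))
  P={5,10}:  v_{5} + v_{10} = v_{4} + v_{9} + 2·v_{11}  ⟹  sig = (2;(1,1,2))
  P={5,7}:  v_{5} + v_{7} = 2·v_{1} + 2·v_{3} + v_{4} + v_{9}  ⟹  sig = (2;(1,1,2,2))
  P={1,3,10}:  v_{1} + v_{3} + v_{10} = v_{11}  ⟹  sig = (3;(1))
  P={4,8,11}:  v_{4} + v_{8} + v_{11} = v_{2} + v_{10}  ⟹  sig = (3;(1,1))
  P={1,3,4,8}:  v_{1} + v_{3} + v_{4} + v_{8} = v_{2}  ⟹  sig = (4;(1))
  P={1,3,4,6}:  v_{1} + v_{3} + v_{4} + v_{6} = v_{2} + v_{7}  ⟹  sig = (4;(1,1))
  P={1,3,4,9,11}:  v_{1} + v_{3} + v_{4} + v_{9} + v_{11} = v_{5}  ⟹  sig = (5;(1))

Signatures (|P|; sorted positive RHS coefficients), sorted:
    (2;())
    (2;())
    (2;(1))
    (2;(1))
    (2;(1))
    (2;(1,1))
    (2;(1,1))
    (2;(1,1,1))
    (2;(1,1,1,1))
    (2;(1,1,2))
    (2;(1,1,2,2))
    (3;(1))
    (3;(1,1))
    (4;(1))
    (4;(1,1))
    (5;(1))


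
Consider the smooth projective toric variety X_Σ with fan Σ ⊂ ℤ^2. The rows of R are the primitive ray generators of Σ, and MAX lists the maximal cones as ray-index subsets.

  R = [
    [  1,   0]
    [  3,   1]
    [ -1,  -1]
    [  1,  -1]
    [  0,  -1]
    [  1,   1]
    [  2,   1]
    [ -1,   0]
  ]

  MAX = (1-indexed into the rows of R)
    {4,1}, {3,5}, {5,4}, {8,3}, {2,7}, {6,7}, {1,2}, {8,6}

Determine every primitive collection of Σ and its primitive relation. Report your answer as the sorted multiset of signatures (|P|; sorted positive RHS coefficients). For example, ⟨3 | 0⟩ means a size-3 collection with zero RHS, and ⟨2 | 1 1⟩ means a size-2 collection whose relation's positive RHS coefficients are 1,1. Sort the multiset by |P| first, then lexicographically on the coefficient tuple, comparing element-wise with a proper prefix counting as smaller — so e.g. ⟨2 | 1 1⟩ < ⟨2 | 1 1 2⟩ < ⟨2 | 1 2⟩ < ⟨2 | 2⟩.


Δ(Σ) — 8 vertices, 20 min non-faces:

  P={1,8}:  v_{1} + v_{8} = 0  ⟹  sig = ⟨2 | 0⟩
  P={3,6}:  v_{3} + v_{6} = 0  ⟹  sig = ⟨2 | 0⟩
  P={1,3}:  v_{1} + v_{3} = v_{5}  ⟹  sig = ⟨2 | 1⟩
  P={1,5}:  v_{1} + v_{5} = v_{4}  ⟹  sig = ⟨2 | 1⟩
  P={1,6}:  v_{1} + v_{6} = v_{7}  ⟹  sig = ⟨2 | 1⟩
  P={1,7}:  v_{1} + v_{7} = v_{2}  ⟹  sig = ⟨2 | 1⟩
  P={2,8}:  v_{2} + v_{8} = v_{7}  ⟹  sig = ⟨2 | 1⟩
  P={3,7}:  v_{3} + v_{7} = v_{1}  ⟹  sig = ⟨2 | 1⟩
  P={4,8}:  v_{4} + v_{8} = v_{5}  ⟹  sig = ⟨2 | 1⟩
  P={5,6}:  v_{5} + v_{6} = v_{1}  ⟹  sig = ⟨2 | 1⟩
  P={5,8}:  v_{5} + v_{8} = v_{3}  ⟹  sig = ⟨2 | 1⟩
  P={7,8}:  v_{7} + v_{8} = v_{6}  ⟹  sig = ⟨2 | 1⟩
  P={2,3}:  v_{2} + v_{3} = 2·v_{1}  ⟹  sig = ⟨2 | 2⟩
  P={2,6}:  v_{2} + v_{6} = 2·v_{7}  ⟹  sig = ⟨2 | 2⟩
  P={3,4}:  v_{3} + v_{4} = 2·v_{5}  ⟹  sig = ⟨2 | 2⟩
  P={4,6}:  v_{4} + v_{6} = 2·v_{1}  ⟹  sig = ⟨2 | 2⟩
  P={5,7}:  v_{5} + v_{7} = 2·v_{1}  ⟹  sig = ⟨2 | 2⟩
  P={2,5}:  v_{2} + v_{5} = 3·v_{1}  ⟹  sig = ⟨2 | 3⟩
  P={4,7}:  v_{4} + v_{7} = 3·v_{1}  ⟹  sig = ⟨2 | 3⟩
  P={2,4}:  v_{2} + v_{4} = 4·v_{1}  ⟹  sig = ⟨2 | 4⟩

so the primitive-relation signature multiset is
[⟨2 | 0⟩, ⟨2 | 0⟩, ⟨2 | 1⟩, ⟨2 | 1⟩, ⟨2 | 1⟩, ⟨2 | 1⟩, ⟨2 | 1⟩, ⟨2 | 1⟩, ⟨2 | 1⟩, ⟨2 | 1⟩, ⟨2 | 1⟩, ⟨2 | 1⟩, ⟨2 | 2⟩, ⟨2 | 2⟩, ⟨2 | 2⟩, ⟨2 | 2⟩, ⟨2 | 2⟩, ⟨2 | 3⟩, ⟨2 | 3⟩, ⟨2 | 4⟩]


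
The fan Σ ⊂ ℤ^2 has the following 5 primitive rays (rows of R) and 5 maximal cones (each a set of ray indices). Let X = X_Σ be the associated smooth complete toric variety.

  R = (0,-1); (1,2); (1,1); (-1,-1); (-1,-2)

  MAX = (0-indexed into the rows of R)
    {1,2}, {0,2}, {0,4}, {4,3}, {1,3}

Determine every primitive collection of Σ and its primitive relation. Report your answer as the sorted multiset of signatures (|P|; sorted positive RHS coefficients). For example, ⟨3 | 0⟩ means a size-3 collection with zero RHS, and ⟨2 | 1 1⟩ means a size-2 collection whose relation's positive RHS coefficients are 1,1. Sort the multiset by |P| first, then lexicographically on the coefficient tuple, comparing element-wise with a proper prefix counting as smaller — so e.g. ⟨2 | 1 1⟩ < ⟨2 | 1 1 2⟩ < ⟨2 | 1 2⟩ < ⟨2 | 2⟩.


The 5 primitive collections of Σ (r=5, n=2):

  • {1,4}:  v_{1} + v_{4} = 0  →  sig = ⟨2 | 0⟩
  • {2,3}:  v_{2} + v_{3} = 0  →  sig = ⟨2 | 0⟩
  • {0,1}:  v_{0} + v_{1} = v_{2}  →  sig = ⟨2 | 1⟩
  • {0,3}:  v_{0} + v_{3} = v_{4}  →  sig = ⟨2 | 1⟩
  • {2,4}:  v_{2} + v_{4} = v_{0}  →  sig = ⟨2 | 1⟩

Sorted signature multiset PRS(X):
    ⟨2 | 0⟩
    ⟨2 | 0⟩
    ⟨2 | 1⟩
    ⟨2 | 1⟩
    ⟨2 | 1⟩


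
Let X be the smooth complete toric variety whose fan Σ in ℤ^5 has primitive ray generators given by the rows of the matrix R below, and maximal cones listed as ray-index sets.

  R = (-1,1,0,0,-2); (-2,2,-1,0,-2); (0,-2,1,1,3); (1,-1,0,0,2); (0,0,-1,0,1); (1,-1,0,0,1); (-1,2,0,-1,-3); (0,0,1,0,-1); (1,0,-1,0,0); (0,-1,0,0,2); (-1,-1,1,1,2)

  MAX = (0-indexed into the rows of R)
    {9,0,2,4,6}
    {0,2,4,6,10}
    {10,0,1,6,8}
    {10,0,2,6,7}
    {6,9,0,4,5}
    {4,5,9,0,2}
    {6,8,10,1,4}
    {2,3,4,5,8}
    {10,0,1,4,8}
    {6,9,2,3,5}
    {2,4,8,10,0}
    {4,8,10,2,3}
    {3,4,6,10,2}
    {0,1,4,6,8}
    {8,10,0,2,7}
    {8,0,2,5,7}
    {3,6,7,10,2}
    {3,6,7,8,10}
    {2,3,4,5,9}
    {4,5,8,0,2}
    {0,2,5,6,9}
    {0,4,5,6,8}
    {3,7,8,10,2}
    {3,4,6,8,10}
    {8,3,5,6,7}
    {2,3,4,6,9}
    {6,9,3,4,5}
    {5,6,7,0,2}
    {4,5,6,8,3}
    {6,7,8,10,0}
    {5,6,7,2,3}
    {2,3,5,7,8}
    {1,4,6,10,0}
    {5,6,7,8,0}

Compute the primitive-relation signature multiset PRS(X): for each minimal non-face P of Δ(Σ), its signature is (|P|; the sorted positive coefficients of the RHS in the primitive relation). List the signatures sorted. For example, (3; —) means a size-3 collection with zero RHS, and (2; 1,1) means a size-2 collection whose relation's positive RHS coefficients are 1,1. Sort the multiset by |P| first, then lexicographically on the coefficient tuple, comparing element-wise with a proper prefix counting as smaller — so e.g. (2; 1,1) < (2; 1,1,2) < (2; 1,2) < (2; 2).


|primitive collections| = 14. Relations:

  {0,3}:  v_{0} + v_{3} = 0 — sig = (2; —)
  {4,7}:  v_{4} + v_{7} = 0 — sig = (2; —)
  {5,10}:  v_{5} + v_{10} = v_{2} — sig = (2; 1)
  {1,5}:  v_{1} + v_{5} = v_{0} + v_{4} — sig = (2; 1,1)
  {8,9}:  v_{8} + v_{9} = v_{4} + v_{5} — sig = (2; 1,1)
  {1,2}:  v_{1} + v_{2} = v_{0} + v_{4} + v_{10} — sig = (2; 1,1,1)
  {7,9}:  v_{7} + v_{9} = v_{2} + v_{5} + v_{6} — sig = (2; 1,1,1)
  {1,3}:  v_{1} + v_{3} = v_{4} + v_{6} + v_{8} + v_{10} — sig = (2; 1,1,1,1)
  {1,7}:  v_{1} + v_{7} = v_{0} + v_{6} + v_{8} + v_{10} — sig = (2; 1,1,1,1)
  {1,9}:  v_{1} + v_{9} = v_{0} + v_{2} + 2·v_{4} + v_{6} — sig = (2; 1,1,1,2)
  {9,10}:  v_{9} + v_{10} = 2·v_{2} + v_{4} + v_{6} — sig = (2; 1,1,2)
  {2,6,8}:  v_{2} + v_{6} + v_{8} = 0 — sig = (3; —)
  {2,4,5,6}:  v_{2} + v_{4} + v_{5} + v_{6} = v_{9} — sig = (4; 1)
  {0,4,6,8,10}:  v_{0} + v_{4} + v_{6} + v_{8} + v_{10} = v_{1} — sig = (5; 1)

Signatures (|P|; sorted positive RHS coefficients), sorted:
    (2; —)
    (2; —)
    (2; 1)
    (2; 1,1)
    (2; 1,1)
    (2; 1,1,1)
    (2; 1,1,1)
    (2; 1,1,1,1)
    (2; 1,1,1,1)
    (2; 1,1,1,2)
    (2; 1,1,2)
    (3; —)
    (4; 1)
    (5; 1)


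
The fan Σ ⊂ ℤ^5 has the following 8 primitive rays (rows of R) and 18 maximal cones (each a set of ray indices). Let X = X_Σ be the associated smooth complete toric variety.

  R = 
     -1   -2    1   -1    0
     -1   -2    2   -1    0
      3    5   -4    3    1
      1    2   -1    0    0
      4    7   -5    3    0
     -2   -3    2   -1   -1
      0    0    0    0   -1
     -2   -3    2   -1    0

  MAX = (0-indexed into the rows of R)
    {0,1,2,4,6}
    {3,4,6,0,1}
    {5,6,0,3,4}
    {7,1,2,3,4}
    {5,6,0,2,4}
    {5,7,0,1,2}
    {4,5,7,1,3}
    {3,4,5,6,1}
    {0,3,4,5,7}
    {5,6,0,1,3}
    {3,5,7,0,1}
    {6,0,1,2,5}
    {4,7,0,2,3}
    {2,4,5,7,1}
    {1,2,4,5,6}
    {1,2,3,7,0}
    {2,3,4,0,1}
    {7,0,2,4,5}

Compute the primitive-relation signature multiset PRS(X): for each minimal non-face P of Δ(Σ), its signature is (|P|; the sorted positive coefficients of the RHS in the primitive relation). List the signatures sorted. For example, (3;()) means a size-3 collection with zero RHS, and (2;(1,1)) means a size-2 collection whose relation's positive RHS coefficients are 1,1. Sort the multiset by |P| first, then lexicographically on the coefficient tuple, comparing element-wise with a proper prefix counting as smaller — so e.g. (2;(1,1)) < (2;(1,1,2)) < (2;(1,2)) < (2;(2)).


5 collections generate NE(X_Σ); each relation:

  • {6,7}:  v_{6} + v_{7} = v_{5}  →  sig = (2;(1))
  • {2,3,6}:  v_{2} + v_{3} + v_{6} = v_{4}  →  sig = (3;(1))
  • {2,3,5}:  v_{2} + v_{3} + v_{5} = v_{4} + v_{7}  →  sig = (3;(1,1))
  • {0,1,4,7}:  v_{0} + v_{1} + v_{4} + v_{7} = 0  →  sig = (4;())
  • {0,1,4,5}:  v_{0} + v_{1} + v_{4} + v_{5} = v_{6}  →  sig = (4;(1))

Sorted signature multiset PRS(X):
[(2;(1)), (3;(1)), (3;(1,1)), (4;()), (4;(1))]


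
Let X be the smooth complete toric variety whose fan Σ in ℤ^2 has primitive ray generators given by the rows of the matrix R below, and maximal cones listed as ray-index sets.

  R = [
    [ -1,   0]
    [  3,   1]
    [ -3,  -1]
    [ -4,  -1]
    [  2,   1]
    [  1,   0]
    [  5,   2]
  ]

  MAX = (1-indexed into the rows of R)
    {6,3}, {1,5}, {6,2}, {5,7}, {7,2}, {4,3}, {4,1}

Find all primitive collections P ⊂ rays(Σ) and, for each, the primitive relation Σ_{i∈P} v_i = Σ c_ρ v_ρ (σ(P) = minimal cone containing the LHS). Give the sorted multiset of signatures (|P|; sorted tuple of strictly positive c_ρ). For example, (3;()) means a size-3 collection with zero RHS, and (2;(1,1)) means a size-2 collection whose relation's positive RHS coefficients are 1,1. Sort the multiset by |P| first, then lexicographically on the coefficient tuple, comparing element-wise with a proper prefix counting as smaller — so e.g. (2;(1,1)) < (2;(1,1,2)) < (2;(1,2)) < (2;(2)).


14 minimal non-faces of Δ(Σ) (on 7 rays):

  P = {1,6}:  v_{1} + v_{6} = 0  ⇒ sig = (2;())
  P = {2,3}:  v_{2} + v_{3} = 0  ⇒ sig = (2;())
  P = {1,2}:  v_{1} + v_{2} = v_{5}  ⇒ sig = (2;(1))
  P = {1,3}:  v_{1} + v_{3} = v_{4}  ⇒ sig = (2;(1))
  P = {2,4}:  v_{2} + v_{4} = v_{1}  ⇒ sig = (2;(1))
  P = {2,5}:  v_{2} + v_{5} = v_{7}  ⇒ sig = (2;(1))
  P = {3,5}:  v_{3} + v_{5} = v_{1}  ⇒ sig = (2;(1))
  P = {3,7}:  v_{3} + v_{7} = v_{5}  ⇒ sig = (2;(1))
  P = {4,6}:  v_{4} + v_{6} = v_{3}  ⇒ sig = (2;(1))
  P = {5,6}:  v_{5} + v_{6} = v_{2}  ⇒ sig = (2;(1))
  P = {4,7}:  v_{4} + v_{7} = v_{1} + v_{5}  ⇒ sig = (2;(1,1))
  P = {1,7}:  v_{1} + v_{7} = 2·v_{5}  ⇒ sig = (2;(2))
  P = {4,5}:  v_{4} + v_{5} = 2·v_{1}  ⇒ sig = (2;(2))
  P = {6,7}:  v_{6} + v_{7} = 2·v_{2}  ⇒ sig = (2;(2))

Signatures (|P|; sorted positive RHS coefficients), sorted:
    |P|=2: 14 collections, coeffs (), (), (1), (1), (1), (1), (1), (1), (1), (1), (1,1), (2), (2), (2)


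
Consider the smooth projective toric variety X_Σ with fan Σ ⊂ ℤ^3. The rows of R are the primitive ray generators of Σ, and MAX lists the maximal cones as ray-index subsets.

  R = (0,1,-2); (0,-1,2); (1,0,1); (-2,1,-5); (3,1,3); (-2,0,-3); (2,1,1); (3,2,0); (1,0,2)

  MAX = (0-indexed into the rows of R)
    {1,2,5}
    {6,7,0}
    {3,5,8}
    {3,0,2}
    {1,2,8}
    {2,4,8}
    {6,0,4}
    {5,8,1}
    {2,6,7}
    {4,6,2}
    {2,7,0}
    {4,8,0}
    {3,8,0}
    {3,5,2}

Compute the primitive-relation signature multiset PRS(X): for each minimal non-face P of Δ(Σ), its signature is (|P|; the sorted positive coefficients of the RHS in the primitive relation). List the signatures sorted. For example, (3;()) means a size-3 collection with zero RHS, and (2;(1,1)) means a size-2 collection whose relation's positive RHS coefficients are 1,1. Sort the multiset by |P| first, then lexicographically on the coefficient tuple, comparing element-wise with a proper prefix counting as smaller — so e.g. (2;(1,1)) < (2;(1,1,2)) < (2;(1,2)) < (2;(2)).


The 20 primitive collections of Σ (r=9, n=3):

  {0,1}:  v_{0} + v_{1} = 0 — sig = (2;())
  {0,5}:  v_{0} + v_{5} = v_{3} — sig = (2;(1))
  {1,3}:  v_{1} + v_{3} = v_{5} — sig = (2;(1))
  {5,6}:  v_{5} + v_{6} = v_{0} — sig = (2;(1))
  {6,8}:  v_{6} + v_{8} = v_{4} — sig = (2;(1))
  {1,6}:  v_{1} + v_{6} = v_{2} + v_{8} — sig = (2;(1,1))
  {1,7}:  v_{1} + v_{7} = v_{2} + v_{6} — sig = (2;(1,1))
  {4,5}:  v_{4} + v_{5} = v_{0} + v_{8} — sig = (2;(1,1))
  {1,4}:  v_{1} + v_{4} = v_{2} + 2·v_{8} — sig = (2;(1,2))
  {3,4}:  v_{3} + v_{4} = 2·v_{0} + v_{8} — sig = (2;(1,2))
  {5,7}:  v_{5} + v_{7} = 2·v_{0} + v_{2} — sig = (2;(1,2))
  {3,7}:  v_{3} + v_{7} = 3·v_{0} + v_{2} — sig = (2;(1,3))
  {3,6}:  v_{3} + v_{6} = 2·v_{0} — sig = (2;(2))
  {7,8}:  v_{7} + v_{8} = 2·v_{6} — sig = (2;(2))
  {4,7}:  v_{4} + v_{7} = 3·v_{6} — sig = (2;(3))
  {2,5,8}:  v_{2} + v_{5} + v_{8} = 0 — sig = (3;())
  {0,2,6}:  v_{0} + v_{2} + v_{6} = v_{7} — sig = (3;(1))
  {0,2,8}:  v_{0} + v_{2} + v_{8} = v_{6} — sig = (3;(1))
  {2,3,8}:  v_{2} + v_{3} + v_{8} = v_{0} — sig = (3;(1))
  {0,2,4}:  v_{0} + v_{2} + v_{4} = 2·v_{6} — sig = (3;(2))

Sorted signature multiset PRS(X):
    (2;())
    (2;(1))
    (2;(1))
    (2;(1))
    (2;(1))
    (2;(1,1))
    (2;(1,1))
    (2;(1,1))
    (2;(1,2))
    (2;(1,2))
    (2;(1,2))
    (2;(1,3))
    (2;(2))
    (2;(2))
    (2;(3))
    (3;())
    (3;(1))
    (3;(1))
    (3;(1))
    (3;(2))


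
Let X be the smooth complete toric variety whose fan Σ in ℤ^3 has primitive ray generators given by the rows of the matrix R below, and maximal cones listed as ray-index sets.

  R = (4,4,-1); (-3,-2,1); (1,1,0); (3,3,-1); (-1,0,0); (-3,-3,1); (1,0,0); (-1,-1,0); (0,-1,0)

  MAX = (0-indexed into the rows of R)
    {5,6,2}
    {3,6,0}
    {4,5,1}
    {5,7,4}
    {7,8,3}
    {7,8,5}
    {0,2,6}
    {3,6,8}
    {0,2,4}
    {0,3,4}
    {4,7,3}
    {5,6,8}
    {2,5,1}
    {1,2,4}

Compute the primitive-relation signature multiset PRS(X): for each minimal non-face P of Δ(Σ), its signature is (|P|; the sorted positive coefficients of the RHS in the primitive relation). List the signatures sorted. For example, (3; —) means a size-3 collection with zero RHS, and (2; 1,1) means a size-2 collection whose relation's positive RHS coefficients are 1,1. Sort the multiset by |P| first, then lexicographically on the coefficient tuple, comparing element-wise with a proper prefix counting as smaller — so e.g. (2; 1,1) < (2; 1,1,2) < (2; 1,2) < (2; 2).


The 16 primitive collections of Σ (r=9, n=3):

  • {2,7}:  v_{2} + v_{7} = 0 ; sig = (2; —)
  • {3,5}:  v_{3} + v_{5} = 0 ; sig = (2; —)
  • {4,6}:  v_{4} + v_{6} = 0 ; sig = (2; —)
  • {0,5}:  v_{0} + v_{5} = v_{2} ; sig = (2; 1)
  • {0,7}:  v_{0} + v_{7} = v_{3} ; sig = (2; 1)
  • {1,8}:  v_{1} + v_{8} = v_{5} ; sig = (2; 1)
  • {2,3}:  v_{2} + v_{3} = v_{0} ; sig = (2; 1)
  • {2,8}:  v_{2} + v_{8} = v_{6} ; sig = (2; 1)
  • {4,8}:  v_{4} + v_{8} = v_{7} ; sig = (2; 1)
  • {6,7}:  v_{6} + v_{7} = v_{8} ; sig = (2; 1)
  • {0,8}:  v_{0} + v_{8} = v_{3} + v_{6} ; sig = (2; 1,1)
  • {1,3}:  v_{1} + v_{3} = v_{2} + v_{4} ; sig = (2; 1,1)
  • {1,6}:  v_{1} + v_{6} = v_{2} + v_{5} ; sig = (2; 1,1)
  • {1,7}:  v_{1} + v_{7} = v_{4} + v_{5} ; sig = (2; 1,1)
  • {0,1}:  v_{0} + v_{1} = 2·v_{2} + v_{4} ; sig = (2; 1,2)
  • {2,4,5}:  v_{2} + v_{4} + v_{5} = v_{1} ; sig = (3; 1)

so the primitive-relation signature multiset is
[(2; —), (2; —), (2; —), (2; 1), (2; 1), (2; 1), (2; 1), (2; 1), (2; 1), (2; 1), (2; 1,1), (2; 1,1), (2; 1,1), (2; 1,1), (2; 1,2), (3; 1)]


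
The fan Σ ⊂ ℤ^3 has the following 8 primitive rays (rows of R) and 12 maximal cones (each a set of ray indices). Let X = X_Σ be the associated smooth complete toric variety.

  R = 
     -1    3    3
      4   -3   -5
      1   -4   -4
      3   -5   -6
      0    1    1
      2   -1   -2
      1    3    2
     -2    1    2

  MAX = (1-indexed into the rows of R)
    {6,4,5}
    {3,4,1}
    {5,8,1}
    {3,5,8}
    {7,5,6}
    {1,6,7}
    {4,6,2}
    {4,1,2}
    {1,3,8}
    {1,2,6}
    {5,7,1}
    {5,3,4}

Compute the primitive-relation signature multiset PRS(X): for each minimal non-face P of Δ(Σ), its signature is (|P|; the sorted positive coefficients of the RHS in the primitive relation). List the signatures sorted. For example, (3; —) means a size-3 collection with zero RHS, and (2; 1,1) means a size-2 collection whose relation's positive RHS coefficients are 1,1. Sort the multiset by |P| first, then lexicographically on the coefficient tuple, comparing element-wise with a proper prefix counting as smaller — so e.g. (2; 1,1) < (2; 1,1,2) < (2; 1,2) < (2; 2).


Δ(Σ) — 8 vertices, 14 min non-faces:

  P={6,8}:  v_{6} + v_{8} = 0 — sig = (2; —)
  P={3,6}:  v_{3} + v_{6} = v_{4} — sig = (2; 1)
  P={3,7}:  v_{3} + v_{7} = v_{6} — sig = (2; 1)
  P={4,8}:  v_{4} + v_{8} = v_{3} — sig = (2; 1)
  P={2,8}:  v_{2} + v_{8} = v_{1} + v_{4} — sig = (2; 1,1)
  P={7,8}:  v_{7} + v_{8} = v_{1} + v_{5} — sig = (2; 1,1)
  P={2,3}:  v_{2} + v_{3} = v_{1} + 2·v_{4} — sig = (2; 1,2)
  P={2,7}:  v_{2} + v_{7} = v_{1} + 3·v_{6} — sig = (2; 1,3)
  P={2,5}:  v_{2} + v_{5} = 2·v_{6} — sig = (2; 2)
  P={4,7}:  v_{4} + v_{7} = 2·v_{6} — sig = (2; 2)
  P={1,3,5}:  v_{1} + v_{3} + v_{5} = 0 — sig = (3; —)
  P={1,4,5}:  v_{1} + v_{4} + v_{5} = v_{6} — sig = (3; 1)
  P={1,4,6}:  v_{1} + v_{4} + v_{6} = v_{2} — sig = (3; 1)
  P={1,5,6}:  v_{1} + v_{5} + v_{6} = v_{7} — sig = (3; 1)

Hence PRS(X_Σ) =
    (2; —)
    (2; 1)
    (2; 1)
    (2; 1)
    (2; 1,1)
    (2; 1,1)
    (2; 1,2)
    (2; 1,3)
    (2; 2)
    (2; 2)
    (3; —)
    (3; 1)
    (3; 1)
    (3; 1)


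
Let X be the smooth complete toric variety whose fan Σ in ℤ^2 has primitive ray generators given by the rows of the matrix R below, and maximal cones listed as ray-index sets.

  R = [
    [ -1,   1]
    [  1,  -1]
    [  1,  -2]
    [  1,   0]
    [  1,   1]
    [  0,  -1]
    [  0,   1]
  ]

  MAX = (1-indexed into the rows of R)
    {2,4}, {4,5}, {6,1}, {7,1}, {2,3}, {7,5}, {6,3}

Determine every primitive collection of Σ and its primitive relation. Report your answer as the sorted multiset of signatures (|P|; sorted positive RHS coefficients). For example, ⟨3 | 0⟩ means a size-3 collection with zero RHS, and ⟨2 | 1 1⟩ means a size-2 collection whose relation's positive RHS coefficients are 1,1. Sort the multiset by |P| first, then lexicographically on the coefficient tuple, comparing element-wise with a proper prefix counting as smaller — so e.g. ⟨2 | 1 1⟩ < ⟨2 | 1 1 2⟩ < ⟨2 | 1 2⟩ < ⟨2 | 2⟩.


Minimal non-faces — 14 found among 7 rays, 7 max cones:

  {1,2}:  v_{1} + v_{2} = 0  ⟹  sig = ⟨2 | 0⟩
  {6,7}:  v_{6} + v_{7} = 0  ⟹  sig = ⟨2 | 0⟩
  {1,3}:  v_{1} + v_{3} = v_{6}  ⟹  sig = ⟨2 | 1⟩
  {1,4}:  v_{1} + v_{4} = v_{7}  ⟹  sig = ⟨2 | 1⟩
  {2,6}:  v_{2} + v_{6} = v_{3}  ⟹  sig = ⟨2 | 1⟩
  {2,7}:  v_{2} + v_{7} = v_{4}  ⟹  sig = ⟨2 | 1⟩
  {3,7}:  v_{3} + v_{7} = v_{2}  ⟹  sig = ⟨2 | 1⟩
  {4,6}:  v_{4} + v_{6} = v_{2}  ⟹  sig = ⟨2 | 1⟩
  {4,7}:  v_{4} + v_{7} = v_{5}  ⟹  sig = ⟨2 | 1⟩
  {5,6}:  v_{5} + v_{6} = v_{4}  ⟹  sig = ⟨2 | 1⟩
  {3,5}:  v_{3} + v_{5} = v_{2} + v_{4}  ⟹  sig = ⟨2 | 1 1⟩
  {1,5}:  v_{1} + v_{5} = 2·v_{7}  ⟹  sig = ⟨2 | 2⟩
  {2,5}:  v_{2} + v_{5} = 2·v_{4}  ⟹  sig = ⟨2 | 2⟩
  {3,4}:  v_{3} + v_{4} = 2·v_{2}  ⟹  sig = ⟨2 | 2⟩

so the primitive-relation signature multiset is
    ⟨2 | 0⟩
    ⟨2 | 0⟩
    ⟨2 | 1⟩
    ⟨2 | 1⟩
    ⟨2 | 1⟩
    ⟨2 | 1⟩
    ⟨2 | 1⟩
    ⟨2 | 1⟩
    ⟨2 | 1⟩
    ⟨2 | 1⟩
    ⟨2 | 1 1⟩
    ⟨2 | 2⟩
    ⟨2 | 2⟩
    ⟨2 | 2⟩


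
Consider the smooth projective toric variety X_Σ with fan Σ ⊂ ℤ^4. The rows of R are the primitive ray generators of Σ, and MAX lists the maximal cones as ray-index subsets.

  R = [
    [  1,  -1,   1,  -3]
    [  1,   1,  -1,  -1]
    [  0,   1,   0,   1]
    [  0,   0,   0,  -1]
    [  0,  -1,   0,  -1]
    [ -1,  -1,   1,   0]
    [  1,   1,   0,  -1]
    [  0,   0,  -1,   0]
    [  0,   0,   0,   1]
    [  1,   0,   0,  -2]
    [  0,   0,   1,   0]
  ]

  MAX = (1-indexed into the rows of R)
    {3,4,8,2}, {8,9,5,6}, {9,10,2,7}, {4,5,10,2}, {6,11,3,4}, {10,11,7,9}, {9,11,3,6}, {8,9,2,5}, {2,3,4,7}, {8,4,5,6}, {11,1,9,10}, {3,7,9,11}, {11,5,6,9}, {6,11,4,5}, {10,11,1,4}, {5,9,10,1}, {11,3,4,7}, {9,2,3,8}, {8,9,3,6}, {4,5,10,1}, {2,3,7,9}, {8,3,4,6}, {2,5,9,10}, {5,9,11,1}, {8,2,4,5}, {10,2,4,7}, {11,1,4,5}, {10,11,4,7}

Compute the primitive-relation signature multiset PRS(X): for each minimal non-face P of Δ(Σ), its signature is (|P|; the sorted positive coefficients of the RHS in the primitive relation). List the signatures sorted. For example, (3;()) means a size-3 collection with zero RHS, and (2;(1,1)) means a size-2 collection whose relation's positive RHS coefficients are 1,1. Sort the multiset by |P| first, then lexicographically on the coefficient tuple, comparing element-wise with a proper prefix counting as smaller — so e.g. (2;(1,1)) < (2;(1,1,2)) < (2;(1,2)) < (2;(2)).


The 17 primitive collections of Σ (r=11, n=4):

  P = {3,5}:  v_{3} + v_{5} = 0  ⟹  sig = (2;())
  P = {4,9}:  v_{4} + v_{9} = 0  ⟹  sig = (2;())
  P = {8,11}:  v_{8} + v_{11} = 0  ⟹  sig = (2;())
  P = {2,6}:  v_{2} + v_{6} = v_{4}  ⟹  sig = (2;(1))
  P = {2,11}:  v_{2} + v_{11} = v_{7}  ⟹  sig = (2;(1))
  P = {3,10}:  v_{3} + v_{10} = v_{7}  ⟹  sig = (2;(1))
  P = {5,7}:  v_{5} + v_{7} = v_{10}  ⟹  sig = (2;(1))
  P = {7,8}:  v_{7} + v_{8} = v_{2}  ⟹  sig = (2;(1))
  P = {1,3}:  v_{1} + v_{3} = v_{10} + v_{11}  ⟹  sig = (2;(1,1))
  P = {1,8}:  v_{1} + v_{8} = v_{5} + v_{10}  ⟹  sig = (2;(1,1))
  P = {6,7}:  v_{6} + v_{7} = v_{4} + v_{11}  ⟹  sig = (2;(1,1))
  P = {8,10}:  v_{8} + v_{10} = v_{2} + v_{5}  ⟹  sig = (2;(1,1))
  P = {6,10}:  v_{6} + v_{10} = v_{4} + v_{5} + v_{11}  ⟹  sig = (2;(1,1,1))
  P = {1,7}:  v_{1} + v_{7} = 2·v_{10} + v_{11}  ⟹  sig = (2;(1,2))
  P = {1,6}:  v_{1} + v_{6} = v_{4} + 2·v_{5} + 2·v_{11}  ⟹  sig = (2;(1,2,2))
  P = {1,2}:  v_{1} + v_{2} = 2·v_{10}  ⟹  sig = (2;(2))
  P = {5,10,11}:  v_{5} + v_{10} + v_{11} = v_{1}  ⟹  sig = (3;(1))

so the primitive-relation signature multiset is
    (2;())
    (2;())
    (2;())
    (2;(1))
    (2;(1))
    (2;(1))
    (2;(1))
    (2;(1))
    (2;(1,1))
    (2;(1,1))
    (2;(1,1))
    (2;(1,1))
    (2;(1,1,1))
    (2;(1,2))
    (2;(1,2,2))
    (2;(2))
    (3;(1))
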